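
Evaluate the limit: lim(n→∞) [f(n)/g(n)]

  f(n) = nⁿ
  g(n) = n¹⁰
∞

Since nⁿ (O(nⁿ)) grows faster than n¹⁰ (O(n¹⁰)),
the ratio f(n)/g(n) → ∞ as n → ∞.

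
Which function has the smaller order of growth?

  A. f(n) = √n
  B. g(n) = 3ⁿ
A

f(n) = √n is O(√n), while g(n) = 3ⁿ is O(3ⁿ).
Since O(√n) grows slower than O(3ⁿ), f(n) is dominated.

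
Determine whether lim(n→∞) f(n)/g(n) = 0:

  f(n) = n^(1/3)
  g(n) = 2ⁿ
True

f(n) = n^(1/3) is O(n^(1/3)), and g(n) = 2ⁿ is O(2ⁿ).
Since O(n^(1/3)) grows strictly slower than O(2ⁿ), f(n) = o(g(n)) is true.
This means lim(n→∞) f(n)/g(n) = 0.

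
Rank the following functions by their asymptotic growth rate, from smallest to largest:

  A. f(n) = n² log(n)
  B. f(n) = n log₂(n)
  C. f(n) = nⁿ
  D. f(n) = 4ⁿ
B < A < D < C

Comparing growth rates:
B = n log₂(n) is O(n log n)
A = n² log(n) is O(n² log n)
D = 4ⁿ is O(4ⁿ)
C = nⁿ is O(nⁿ)

Therefore, the order from slowest to fastest is: B < A < D < C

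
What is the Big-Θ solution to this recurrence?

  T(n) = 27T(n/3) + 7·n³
Θ(n³ log n)

Master Theorem: a = 27, b = 3, f(n) = 7·n³.
Compute the critical exponent d = log₃(27) = 3.
Compare f(n) = Θ(n³) against n^d:
  k = 3 = d, so f(n) = Θ(n^d) — Case 2.
  Work is balanced across levels: T(n) = Θ(n^d log n) = Θ(n³ log n).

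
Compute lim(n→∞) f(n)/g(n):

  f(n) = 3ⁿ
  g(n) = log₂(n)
∞

Since 3ⁿ (O(3ⁿ)) grows faster than log₂(n) (O(log n)),
the ratio f(n)/g(n) → ∞ as n → ∞.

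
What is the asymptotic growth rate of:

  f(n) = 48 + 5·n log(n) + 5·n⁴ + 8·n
Θ(n⁴)

Order the terms by growth rate: 48 ≺ 8·n ≺ 5·n log(n) ≺ 5·n⁴.
The fastest-growing term 5·n⁴ dominates as n → ∞; dropping its constant factor gives Θ(n⁴).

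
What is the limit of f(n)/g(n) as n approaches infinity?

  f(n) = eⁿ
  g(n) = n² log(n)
∞

Since eⁿ (O(eⁿ)) grows faster than n² log(n) (O(n² log n)),
the ratio f(n)/g(n) → ∞ as n → ∞.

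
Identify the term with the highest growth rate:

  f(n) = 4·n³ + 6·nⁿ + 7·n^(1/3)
6·nⁿ

Looking at each term:
  - 4·n³ is O(n³)
  - 6·nⁿ is O(nⁿ)
  - 7·n^(1/3) is O(n^(1/3))

The term 6·nⁿ (O(nⁿ)) grows fastest and dominates all others.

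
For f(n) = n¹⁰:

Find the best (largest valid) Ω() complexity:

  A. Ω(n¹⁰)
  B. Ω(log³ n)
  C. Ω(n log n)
A

f(n) = n¹⁰ is Ω(n¹⁰).
All listed options are valid Big-Ω bounds (lower bounds),
but Ω(n¹⁰) is the tightest (largest valid bound).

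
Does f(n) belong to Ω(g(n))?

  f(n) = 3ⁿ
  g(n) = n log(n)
True

f(n) = 3ⁿ is O(3ⁿ), and g(n) = n log(n) is O(n log n).
Since O(3ⁿ) grows at least as fast as O(n log n), f(n) = Ω(g(n)) is true.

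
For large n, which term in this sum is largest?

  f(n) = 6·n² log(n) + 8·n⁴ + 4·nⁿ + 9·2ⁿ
4·nⁿ

Looking at each term:
  - 6·n² log(n) is O(n² log n)
  - 8·n⁴ is O(n⁴)
  - 4·nⁿ is O(nⁿ)
  - 9·2ⁿ is O(2ⁿ)

The term 4·nⁿ (O(nⁿ)) grows fastest and dominates all others.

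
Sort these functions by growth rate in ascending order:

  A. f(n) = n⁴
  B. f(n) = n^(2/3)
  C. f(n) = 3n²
B < C < A

Comparing growth rates:
B = n^(2/3) is O(n^(2/3))
C = 3n² is O(n²)
A = n⁴ is O(n⁴)

Therefore, the order from slowest to fastest is: B < C < A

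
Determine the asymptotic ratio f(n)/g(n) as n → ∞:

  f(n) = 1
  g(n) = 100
1/100

Since 1 and 100 have the same growth rate (O(1)),
the ratio converges to a constant: 1/100.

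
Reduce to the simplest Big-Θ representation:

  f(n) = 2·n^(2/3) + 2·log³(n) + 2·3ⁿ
Θ(3ⁿ)

Order the terms by growth rate: 2·log³(n) ≺ 2·n^(2/3) ≺ 2·3ⁿ.
The fastest-growing term 2·3ⁿ dominates as n → ∞; dropping its constant factor gives Θ(3ⁿ).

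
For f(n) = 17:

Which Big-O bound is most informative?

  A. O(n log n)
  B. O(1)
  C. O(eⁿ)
B

f(n) = 17 is O(1).
All listed options are valid Big-O bounds (upper bounds),
but O(1) is the tightest (smallest valid bound).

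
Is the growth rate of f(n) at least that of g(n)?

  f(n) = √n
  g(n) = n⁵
False

f(n) = √n is O(√n), and g(n) = n⁵ is O(n⁵).
Since O(√n) grows slower than O(n⁵), f(n) = Ω(g(n)) is false.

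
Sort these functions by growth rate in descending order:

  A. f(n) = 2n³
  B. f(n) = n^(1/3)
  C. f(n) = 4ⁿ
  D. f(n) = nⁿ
D > C > A > B

Comparing growth rates:
D = nⁿ is O(nⁿ)
C = 4ⁿ is O(4ⁿ)
A = 2n³ is O(n³)
B = n^(1/3) is O(n^(1/3))

Therefore, the order from fastest to slowest is: D > C > A > B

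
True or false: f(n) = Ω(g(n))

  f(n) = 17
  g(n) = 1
True

f(n) = 17 and g(n) = 1 are both O(1).
Big-Ω permits equal growth rates (f ≥ c·g for some c > 0), so f(n) = Ω(g(n)) is true.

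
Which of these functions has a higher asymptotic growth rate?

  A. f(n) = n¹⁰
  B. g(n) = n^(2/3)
A

f(n) = n¹⁰ is O(n¹⁰), while g(n) = n^(2/3) is O(n^(2/3)).
Since O(n¹⁰) grows faster than O(n^(2/3)), f(n) dominates.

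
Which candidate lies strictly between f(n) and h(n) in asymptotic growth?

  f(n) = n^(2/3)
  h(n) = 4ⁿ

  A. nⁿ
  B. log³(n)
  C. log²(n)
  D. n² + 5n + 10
D

We need g(n) with n^(2/3) = o(g(n)) and g(n) = o(4ⁿ), i.e. O(n^(2/3)) ≺ g ≺ O(4ⁿ).
Check each option:
  A. nⁿ — O(nⁿ) does not grow strictly slower than h(n)
  B. log³(n) — O(log³ n) does not grow strictly faster than f(n)
  C. log²(n) — O(log² n) does not grow strictly faster than f(n)
  D. n² + 5n + 10 — O(n²) is strictly between O(n^(2/3)) and O(4ⁿ) ✓

Only option D (n² + 5n + 10) lies strictly between.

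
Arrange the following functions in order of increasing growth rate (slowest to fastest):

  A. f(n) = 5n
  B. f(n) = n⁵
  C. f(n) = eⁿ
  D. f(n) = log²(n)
D < A < B < C

Comparing growth rates:
D = log²(n) is O(log² n)
A = 5n is O(n)
B = n⁵ is O(n⁵)
C = eⁿ is O(eⁿ)

Therefore, the order from slowest to fastest is: D < A < B < C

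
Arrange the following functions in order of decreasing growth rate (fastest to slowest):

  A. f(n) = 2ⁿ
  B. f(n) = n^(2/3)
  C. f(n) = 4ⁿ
C > A > B

Comparing growth rates:
C = 4ⁿ is O(4ⁿ)
A = 2ⁿ is O(2ⁿ)
B = n^(2/3) is O(n^(2/3))

Therefore, the order from fastest to slowest is: C > A > B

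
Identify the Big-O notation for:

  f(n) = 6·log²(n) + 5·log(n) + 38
O(log² n)

The dominant term in 6·log²(n) + 5·log(n) + 38 is 6·log²(n), which is Θ(log² n).
Lower-order terms (5·log(n), 38) are asymptotically negligible.
Constants are absorbed, so the tightest bound is O(log² n).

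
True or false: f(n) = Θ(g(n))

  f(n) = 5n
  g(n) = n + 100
True

f(n) = 5n and g(n) = n + 100 are both O(n).
Since they have the same asymptotic growth rate, f(n) = Θ(g(n)) is true.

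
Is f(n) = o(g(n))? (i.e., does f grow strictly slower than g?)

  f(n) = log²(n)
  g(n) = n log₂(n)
True

f(n) = log²(n) is O(log² n), and g(n) = n log₂(n) is O(n log n).
Since O(log² n) grows strictly slower than O(n log n), f(n) = o(g(n)) is true.
This means lim(n→∞) f(n)/g(n) = 0.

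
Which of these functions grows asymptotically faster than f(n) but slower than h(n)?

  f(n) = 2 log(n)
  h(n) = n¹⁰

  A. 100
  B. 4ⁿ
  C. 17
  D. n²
D

We need g(n) with 2 log(n) = o(g(n)) and g(n) = o(n¹⁰), i.e. O(log n) ≺ g ≺ O(n¹⁰).
Check each option:
  A. 100 — O(1) does not grow strictly faster than f(n)
  B. 4ⁿ — O(4ⁿ) does not grow strictly slower than h(n)
  C. 17 — O(1) does not grow strictly faster than f(n)
  D. n² — O(n²) is strictly between O(log n) and O(n¹⁰) ✓

Only option D (n²) lies strictly between.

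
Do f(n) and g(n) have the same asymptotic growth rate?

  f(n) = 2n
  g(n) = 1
False

f(n) = 2n is O(n), and g(n) = 1 is O(1).
Since they have different growth rates, f(n) = Θ(g(n)) is false.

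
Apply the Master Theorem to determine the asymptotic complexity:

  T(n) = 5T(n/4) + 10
Θ(n^log₄(5))

Master Theorem: a = 5, b = 4, f(n) = 10.
Compute the critical exponent d = log₄(5) = 1.161.
Compare f(n) = Θ(1) against n^d:
  k = 0 < d = 1.161, so f(n) = O(n^(d-ε)) — Case 1.
  The recursion cost dominates: T(n) = Θ(n^d) = Θ(n^log₄(5)).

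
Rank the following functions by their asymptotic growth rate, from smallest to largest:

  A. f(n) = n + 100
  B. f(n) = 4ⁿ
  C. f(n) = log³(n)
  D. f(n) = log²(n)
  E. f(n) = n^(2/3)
D < C < E < A < B

Comparing growth rates:
D = log²(n) is O(log² n)
C = log³(n) is O(log³ n)
E = n^(2/3) is O(n^(2/3))
A = n + 100 is O(n)
B = 4ⁿ is O(4ⁿ)

Therefore, the order from slowest to fastest is: D < C < E < A < B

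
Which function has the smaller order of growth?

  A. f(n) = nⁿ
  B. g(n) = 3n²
B

f(n) = nⁿ is O(nⁿ), while g(n) = 3n² is O(n²).
Since O(n²) grows slower than O(nⁿ), g(n) is dominated.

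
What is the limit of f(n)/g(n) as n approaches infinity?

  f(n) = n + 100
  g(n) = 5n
1/5

Since n + 100 and 5n have the same growth rate (O(n)),
the ratio converges to a constant: 1/5.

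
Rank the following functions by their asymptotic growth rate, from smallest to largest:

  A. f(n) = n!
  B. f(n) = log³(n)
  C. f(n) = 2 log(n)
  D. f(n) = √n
C < B < D < A

Comparing growth rates:
C = 2 log(n) is O(log n)
B = log³(n) is O(log³ n)
D = √n is O(√n)
A = n! is O(n!)

Therefore, the order from slowest to fastest is: C < B < D < A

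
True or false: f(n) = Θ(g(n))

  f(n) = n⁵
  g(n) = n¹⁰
False

f(n) = n⁵ is O(n⁵), and g(n) = n¹⁰ is O(n¹⁰).
Since they have different growth rates, f(n) = Θ(g(n)) is false.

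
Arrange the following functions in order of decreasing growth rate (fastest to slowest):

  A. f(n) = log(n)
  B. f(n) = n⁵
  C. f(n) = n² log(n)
B > C > A

Comparing growth rates:
B = n⁵ is O(n⁵)
C = n² log(n) is O(n² log n)
A = log(n) is O(log n)

Therefore, the order from fastest to slowest is: B > C > A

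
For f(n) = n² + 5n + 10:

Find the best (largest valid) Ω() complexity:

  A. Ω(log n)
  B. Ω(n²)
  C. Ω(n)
B

f(n) = n² + 5n + 10 is Ω(n²).
All listed options are valid Big-Ω bounds (lower bounds),
but Ω(n²) is the tightest (largest valid bound).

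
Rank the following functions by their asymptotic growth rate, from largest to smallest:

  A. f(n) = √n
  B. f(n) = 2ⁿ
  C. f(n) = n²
B > C > A

Comparing growth rates:
B = 2ⁿ is O(2ⁿ)
C = n² is O(n²)
A = √n is O(√n)

Therefore, the order from fastest to slowest is: B > C > A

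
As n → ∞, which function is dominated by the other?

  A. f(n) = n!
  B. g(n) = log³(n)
B

f(n) = n! is O(n!), while g(n) = log³(n) is O(log³ n).
Since O(log³ n) grows slower than O(n!), g(n) is dominated.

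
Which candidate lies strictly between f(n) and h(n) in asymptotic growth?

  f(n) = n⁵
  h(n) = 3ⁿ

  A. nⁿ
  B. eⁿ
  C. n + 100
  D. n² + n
B

We need g(n) with n⁵ = o(g(n)) and g(n) = o(3ⁿ), i.e. O(n⁵) ≺ g ≺ O(3ⁿ).
Check each option:
  A. nⁿ — O(nⁿ) does not grow strictly slower than h(n)
  B. eⁿ — O(eⁿ) is strictly between O(n⁵) and O(3ⁿ) ✓
  C. n + 100 — O(n) does not grow strictly faster than f(n)
  D. n² + n — O(n²) does not grow strictly faster than f(n)

Only option B (eⁿ) lies strictly between.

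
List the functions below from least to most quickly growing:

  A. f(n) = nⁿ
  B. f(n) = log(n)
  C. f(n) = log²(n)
B < C < A

Comparing growth rates:
B = log(n) is O(log n)
C = log²(n) is O(log² n)
A = nⁿ is O(nⁿ)

Therefore, the order from slowest to fastest is: B < C < A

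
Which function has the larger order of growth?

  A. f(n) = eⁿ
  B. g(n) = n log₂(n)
A

f(n) = eⁿ is O(eⁿ), while g(n) = n log₂(n) is O(n log n).
Since O(eⁿ) grows faster than O(n log n), f(n) dominates.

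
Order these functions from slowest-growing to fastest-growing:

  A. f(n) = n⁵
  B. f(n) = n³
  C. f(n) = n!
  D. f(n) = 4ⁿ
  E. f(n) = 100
E < B < A < D < C

Comparing growth rates:
E = 100 is O(1)
B = n³ is O(n³)
A = n⁵ is O(n⁵)
D = 4ⁿ is O(4ⁿ)
C = n! is O(n!)

Therefore, the order from slowest to fastest is: E < B < A < D < C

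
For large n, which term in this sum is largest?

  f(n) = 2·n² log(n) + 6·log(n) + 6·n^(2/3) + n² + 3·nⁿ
3·nⁿ

Looking at each term:
  - 2·n² log(n) is O(n² log n)
  - 6·log(n) is O(log n)
  - 6·n^(2/3) is O(n^(2/3))
  - n² is O(n²)
  - 3·nⁿ is O(nⁿ)

The term 3·nⁿ (O(nⁿ)) grows fastest and dominates all others.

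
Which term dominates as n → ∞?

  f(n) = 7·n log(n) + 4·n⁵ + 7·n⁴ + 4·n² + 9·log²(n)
4·n⁵

Looking at each term:
  - 7·n log(n) is O(n log n)
  - 4·n⁵ is O(n⁵)
  - 7·n⁴ is O(n⁴)
  - 4·n² is O(n²)
  - 9·log²(n) is O(log² n)

The term 4·n⁵ (O(n⁵)) grows fastest and dominates all others.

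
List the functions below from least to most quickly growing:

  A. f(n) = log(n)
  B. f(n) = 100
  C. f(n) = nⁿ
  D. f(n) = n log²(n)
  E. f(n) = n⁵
B < A < D < E < C

Comparing growth rates:
B = 100 is O(1)
A = log(n) is O(log n)
D = n log²(n) is O(n log² n)
E = n⁵ is O(n⁵)
C = nⁿ is O(nⁿ)

Therefore, the order from slowest to fastest is: B < A < D < E < C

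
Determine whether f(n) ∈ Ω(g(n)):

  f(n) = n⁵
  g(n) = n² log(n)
True

f(n) = n⁵ is O(n⁵), and g(n) = n² log(n) is O(n² log n).
Since O(n⁵) grows at least as fast as O(n² log n), f(n) = Ω(g(n)) is true.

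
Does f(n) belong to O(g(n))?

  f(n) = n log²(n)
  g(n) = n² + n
True

f(n) = n log²(n) is O(n log² n), and g(n) = n² + n is O(n²).
Since O(n log² n) ⊆ O(n²) (f grows no faster than g), f(n) = O(g(n)) is true.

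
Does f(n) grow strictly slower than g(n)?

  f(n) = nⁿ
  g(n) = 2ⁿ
False

f(n) = nⁿ is O(nⁿ), and g(n) = 2ⁿ is O(2ⁿ).
Since O(nⁿ) grows faster than or equal to O(2ⁿ), f(n) = o(g(n)) is false.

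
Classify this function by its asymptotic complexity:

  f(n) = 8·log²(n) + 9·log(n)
O(log² n)

The dominant term in 8·log²(n) + 9·log(n) is 8·log²(n), which is Θ(log² n).
Lower-order terms (9·log(n)) are asymptotically negligible.
Constants are absorbed, so the tightest bound is O(log² n).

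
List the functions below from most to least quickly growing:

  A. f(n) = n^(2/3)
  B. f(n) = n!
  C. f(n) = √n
B > A > C

Comparing growth rates:
B = n! is O(n!)
A = n^(2/3) is O(n^(2/3))
C = √n is O(√n)

Therefore, the order from fastest to slowest is: B > A > C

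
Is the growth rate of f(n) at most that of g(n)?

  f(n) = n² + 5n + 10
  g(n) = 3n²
True

f(n) = n² + 5n + 10 and g(n) = 3n² are both O(n²).
Big-O permits equal growth rates (f ≤ c·g for some c), so f(n) = O(g(n)) is true.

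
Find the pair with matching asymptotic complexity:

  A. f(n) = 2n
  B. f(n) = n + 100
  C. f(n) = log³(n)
A and B

Examining each function:
  A. 2n is O(n)
  B. n + 100 is O(n)
  C. log³(n) is O(log³ n)

Functions A and B both have the same complexity class.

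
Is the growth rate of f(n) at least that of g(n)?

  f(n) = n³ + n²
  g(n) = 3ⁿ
False

f(n) = n³ + n² is O(n³), and g(n) = 3ⁿ is O(3ⁿ).
Since O(n³) grows slower than O(3ⁿ), f(n) = Ω(g(n)) is false.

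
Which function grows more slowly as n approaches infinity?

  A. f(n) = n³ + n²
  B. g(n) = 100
B

f(n) = n³ + n² is O(n³), while g(n) = 100 is O(1).
Since O(1) grows slower than O(n³), g(n) is dominated.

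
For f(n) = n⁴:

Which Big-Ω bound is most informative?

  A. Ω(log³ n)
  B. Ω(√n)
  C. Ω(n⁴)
C

f(n) = n⁴ is Ω(n⁴).
All listed options are valid Big-Ω bounds (lower bounds),
but Ω(n⁴) is the tightest (largest valid bound).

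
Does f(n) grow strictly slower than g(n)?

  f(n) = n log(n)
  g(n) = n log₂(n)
False

f(n) = n log(n) is O(n log n), and g(n) = n log₂(n) is O(n log n).
Since they have the same growth rate, f(n) = o(g(n)) is false.
(f = o(g) requires f to grow strictly slower, not equal.)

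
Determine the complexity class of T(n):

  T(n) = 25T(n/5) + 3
Θ(n²)

Master Theorem: a = 25, b = 5, f(n) = 3.
Compute the critical exponent d = log₅(25) = 2.
Compare f(n) = Θ(1) against n^d:
  k = 0 < d = 2, so f(n) = O(n^(d-ε)) — Case 1.
  The recursion cost dominates: T(n) = Θ(n^d) = Θ(n²).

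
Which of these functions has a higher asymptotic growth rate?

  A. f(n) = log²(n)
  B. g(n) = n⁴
B

f(n) = log²(n) is O(log² n), while g(n) = n⁴ is O(n⁴).
Since O(n⁴) grows faster than O(log² n), g(n) dominates.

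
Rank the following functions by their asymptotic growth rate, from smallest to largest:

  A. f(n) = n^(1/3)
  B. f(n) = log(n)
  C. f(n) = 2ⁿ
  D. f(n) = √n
B < A < D < C

Comparing growth rates:
B = log(n) is O(log n)
A = n^(1/3) is O(n^(1/3))
D = √n is O(√n)
C = 2ⁿ is O(2ⁿ)

Therefore, the order from slowest to fastest is: B < A < D < C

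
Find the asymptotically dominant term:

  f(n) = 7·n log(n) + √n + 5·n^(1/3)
7·n log(n)

Looking at each term:
  - 7·n log(n) is O(n log n)
  - √n is O(√n)
  - 5·n^(1/3) is O(n^(1/3))

The term 7·n log(n) (O(n log n)) grows fastest and dominates all others.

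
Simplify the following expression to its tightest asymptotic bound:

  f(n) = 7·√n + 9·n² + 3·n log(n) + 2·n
Θ(n²)

Order the terms by growth rate: 7·√n ≺ 2·n ≺ 3·n log(n) ≺ 9·n².
The fastest-growing term 9·n² dominates as n → ∞; dropping its constant factor gives Θ(n²).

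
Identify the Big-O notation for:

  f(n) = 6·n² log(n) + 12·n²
O(n² log n)

The dominant term in 6·n² log(n) + 12·n² is 6·n² log(n), which is Θ(n² log n).
Lower-order terms (12·n²) are asymptotically negligible.
Constants are absorbed, so the tightest bound is O(n² log n).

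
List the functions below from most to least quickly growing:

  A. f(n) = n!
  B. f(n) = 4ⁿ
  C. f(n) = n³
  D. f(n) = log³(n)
A > B > C > D

Comparing growth rates:
A = n! is O(n!)
B = 4ⁿ is O(4ⁿ)
C = n³ is O(n³)
D = log³(n) is O(log³ n)

Therefore, the order from fastest to slowest is: A > B > C > D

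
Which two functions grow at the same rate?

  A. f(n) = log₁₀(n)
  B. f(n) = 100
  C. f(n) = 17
B and C

Examining each function:
  A. log₁₀(n) is O(log n)
  B. 100 is O(1)
  C. 17 is O(1)

Functions B and C both have the same complexity class.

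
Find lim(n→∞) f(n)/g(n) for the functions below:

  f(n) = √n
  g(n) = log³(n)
∞

Since √n (O(√n)) grows faster than log³(n) (O(log³ n)),
the ratio f(n)/g(n) → ∞ as n → ∞.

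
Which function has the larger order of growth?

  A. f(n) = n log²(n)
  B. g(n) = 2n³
B

f(n) = n log²(n) is O(n log² n), while g(n) = 2n³ is O(n³).
Since O(n³) grows faster than O(n log² n), g(n) dominates.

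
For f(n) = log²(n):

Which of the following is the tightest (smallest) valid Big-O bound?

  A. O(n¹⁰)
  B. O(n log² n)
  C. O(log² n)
C

f(n) = log²(n) is O(log² n).
All listed options are valid Big-O bounds (upper bounds),
but O(log² n) is the tightest (smallest valid bound).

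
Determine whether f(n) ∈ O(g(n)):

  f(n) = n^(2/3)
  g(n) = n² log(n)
True

f(n) = n^(2/3) is O(n^(2/3)), and g(n) = n² log(n) is O(n² log n).
Since O(n^(2/3)) ⊆ O(n² log n) (f grows no faster than g), f(n) = O(g(n)) is true.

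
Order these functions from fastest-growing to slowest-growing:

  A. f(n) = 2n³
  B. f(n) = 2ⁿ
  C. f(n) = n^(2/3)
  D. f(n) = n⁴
B > D > A > C

Comparing growth rates:
B = 2ⁿ is O(2ⁿ)
D = n⁴ is O(n⁴)
A = 2n³ is O(n³)
C = n^(2/3) is O(n^(2/3))

Therefore, the order from fastest to slowest is: B > D > A > C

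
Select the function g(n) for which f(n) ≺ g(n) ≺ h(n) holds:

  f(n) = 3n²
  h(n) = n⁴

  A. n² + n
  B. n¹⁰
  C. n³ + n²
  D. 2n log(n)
C

We need g(n) with 3n² = o(g(n)) and g(n) = o(n⁴), i.e. O(n²) ≺ g ≺ O(n⁴).
Check each option:
  A. n² + n — O(n²) does not grow strictly faster than f(n)
  B. n¹⁰ — O(n¹⁰) does not grow strictly slower than h(n)
  C. n³ + n² — O(n³) is strictly between O(n²) and O(n⁴) ✓
  D. 2n log(n) — O(n log n) does not grow strictly faster than f(n)

Only option C (n³ + n²) lies strictly between.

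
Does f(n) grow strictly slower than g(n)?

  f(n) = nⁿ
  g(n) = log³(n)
False

f(n) = nⁿ is O(nⁿ), and g(n) = log³(n) is O(log³ n).
Since O(nⁿ) grows faster than or equal to O(log³ n), f(n) = o(g(n)) is false.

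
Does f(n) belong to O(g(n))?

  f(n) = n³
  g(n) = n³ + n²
True

f(n) = n³ and g(n) = n³ + n² are both O(n³).
Big-O permits equal growth rates (f ≤ c·g for some c), so f(n) = O(g(n)) is true.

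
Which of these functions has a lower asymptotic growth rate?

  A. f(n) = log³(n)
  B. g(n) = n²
A

f(n) = log³(n) is O(log³ n), while g(n) = n² is O(n²).
Since O(log³ n) grows slower than O(n²), f(n) is dominated.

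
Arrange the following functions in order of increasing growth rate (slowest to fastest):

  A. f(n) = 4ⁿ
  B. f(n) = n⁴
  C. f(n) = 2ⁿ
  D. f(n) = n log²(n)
D < B < C < A

Comparing growth rates:
D = n log²(n) is O(n log² n)
B = n⁴ is O(n⁴)
C = 2ⁿ is O(2ⁿ)
A = 4ⁿ is O(4ⁿ)

Therefore, the order from slowest to fastest is: D < B < C < A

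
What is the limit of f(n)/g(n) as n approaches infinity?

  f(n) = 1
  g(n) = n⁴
0

Since 1 (O(1)) grows slower than n⁴ (O(n⁴)),
the ratio f(n)/g(n) → 0 as n → ∞.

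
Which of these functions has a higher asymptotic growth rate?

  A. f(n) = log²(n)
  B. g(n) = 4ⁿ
B

f(n) = log²(n) is O(log² n), while g(n) = 4ⁿ is O(4ⁿ).
Since O(4ⁿ) grows faster than O(log² n), g(n) dominates.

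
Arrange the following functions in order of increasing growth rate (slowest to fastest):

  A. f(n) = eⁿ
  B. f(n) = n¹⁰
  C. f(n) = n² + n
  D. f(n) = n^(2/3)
D < C < B < A

Comparing growth rates:
D = n^(2/3) is O(n^(2/3))
C = n² + n is O(n²)
B = n¹⁰ is O(n¹⁰)
A = eⁿ is O(eⁿ)

Therefore, the order from slowest to fastest is: D < C < B < A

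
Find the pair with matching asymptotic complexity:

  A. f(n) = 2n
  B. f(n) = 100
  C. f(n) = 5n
A and C

Examining each function:
  A. 2n is O(n)
  B. 100 is O(1)
  C. 5n is O(n)

Functions A and C both have the same complexity class.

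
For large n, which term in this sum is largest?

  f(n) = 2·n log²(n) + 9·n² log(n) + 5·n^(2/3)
9·n² log(n)

Looking at each term:
  - 2·n log²(n) is O(n log² n)
  - 9·n² log(n) is O(n² log n)
  - 5·n^(2/3) is O(n^(2/3))

The term 9·n² log(n) (O(n² log n)) grows fastest and dominates all others.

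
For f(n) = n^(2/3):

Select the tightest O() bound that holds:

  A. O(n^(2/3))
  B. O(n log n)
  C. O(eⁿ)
A

f(n) = n^(2/3) is O(n^(2/3)).
All listed options are valid Big-O bounds (upper bounds),
but O(n^(2/3)) is the tightest (smallest valid bound).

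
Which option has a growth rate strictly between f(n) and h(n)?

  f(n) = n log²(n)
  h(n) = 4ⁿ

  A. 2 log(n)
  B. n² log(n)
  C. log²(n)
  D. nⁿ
B

We need g(n) with n log²(n) = o(g(n)) and g(n) = o(4ⁿ), i.e. O(n log² n) ≺ g ≺ O(4ⁿ).
Check each option:
  A. 2 log(n) — O(log n) does not grow strictly faster than f(n)
  B. n² log(n) — O(n² log n) is strictly between O(n log² n) and O(4ⁿ) ✓
  C. log²(n) — O(log² n) does not grow strictly faster than f(n)
  D. nⁿ — O(nⁿ) does not grow strictly slower than h(n)

Only option B (n² log(n)) lies strictly between.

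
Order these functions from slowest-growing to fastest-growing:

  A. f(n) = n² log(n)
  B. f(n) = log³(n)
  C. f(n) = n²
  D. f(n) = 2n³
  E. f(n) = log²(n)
E < B < C < A < D

Comparing growth rates:
E = log²(n) is O(log² n)
B = log³(n) is O(log³ n)
C = n² is O(n²)
A = n² log(n) is O(n² log n)
D = 2n³ is O(n³)

Therefore, the order from slowest to fastest is: E < B < C < A < D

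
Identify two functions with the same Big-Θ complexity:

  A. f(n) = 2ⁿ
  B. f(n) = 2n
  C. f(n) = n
B and C

Examining each function:
  A. 2ⁿ is O(2ⁿ)
  B. 2n is O(n)
  C. n is O(n)

Functions B and C both have the same complexity class.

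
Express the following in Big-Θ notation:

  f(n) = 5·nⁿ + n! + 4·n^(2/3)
Θ(nⁿ)

Order the terms by growth rate: 4·n^(2/3) ≺ n! ≺ 5·nⁿ.
The fastest-growing term 5·nⁿ dominates as n → ∞; dropping its constant factor gives Θ(nⁿ).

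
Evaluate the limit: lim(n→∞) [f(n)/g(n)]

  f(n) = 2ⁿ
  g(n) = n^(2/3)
∞

Since 2ⁿ (O(2ⁿ)) grows faster than n^(2/3) (O(n^(2/3))),
the ratio f(n)/g(n) → ∞ as n → ∞.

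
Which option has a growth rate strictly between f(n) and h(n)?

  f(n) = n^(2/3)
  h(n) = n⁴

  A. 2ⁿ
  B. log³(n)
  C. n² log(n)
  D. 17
C

We need g(n) with n^(2/3) = o(g(n)) and g(n) = o(n⁴), i.e. O(n^(2/3)) ≺ g ≺ O(n⁴).
Check each option:
  A. 2ⁿ — O(2ⁿ) does not grow strictly slower than h(n)
  B. log³(n) — O(log³ n) does not grow strictly faster than f(n)
  C. n² log(n) — O(n² log n) is strictly between O(n^(2/3)) and O(n⁴) ✓
  D. 17 — O(1) does not grow strictly faster than f(n)

Only option C (n² log(n)) lies strictly between.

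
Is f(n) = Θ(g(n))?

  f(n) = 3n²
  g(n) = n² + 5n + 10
True

f(n) = 3n² and g(n) = n² + 5n + 10 are both O(n²).
Since they have the same asymptotic growth rate, f(n) = Θ(g(n)) is true.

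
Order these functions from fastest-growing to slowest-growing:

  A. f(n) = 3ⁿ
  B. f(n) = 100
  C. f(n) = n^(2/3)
A > C > B

Comparing growth rates:
A = 3ⁿ is O(3ⁿ)
C = n^(2/3) is O(n^(2/3))
B = 100 is O(1)

Therefore, the order from fastest to slowest is: A > C > B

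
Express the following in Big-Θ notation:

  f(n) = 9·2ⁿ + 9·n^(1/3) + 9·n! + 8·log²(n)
Θ(n!)

Order the terms by growth rate: 8·log²(n) ≺ 9·n^(1/3) ≺ 9·2ⁿ ≺ 9·n!.
The fastest-growing term 9·n! dominates as n → ∞; dropping its constant factor gives Θ(n!).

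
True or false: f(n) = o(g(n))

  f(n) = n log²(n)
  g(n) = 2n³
True

f(n) = n log²(n) is O(n log² n), and g(n) = 2n³ is O(n³).
Since O(n log² n) grows strictly slower than O(n³), f(n) = o(g(n)) is true.
This means lim(n→∞) f(n)/g(n) = 0.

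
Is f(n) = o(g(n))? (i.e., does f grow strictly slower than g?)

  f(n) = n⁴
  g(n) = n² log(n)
False

f(n) = n⁴ is O(n⁴), and g(n) = n² log(n) is O(n² log n).
Since O(n⁴) grows faster than or equal to O(n² log n), f(n) = o(g(n)) is false.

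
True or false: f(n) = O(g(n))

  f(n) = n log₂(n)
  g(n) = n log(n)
True

f(n) = n log₂(n) and g(n) = n log(n) are both O(n log n).
Big-O permits equal growth rates (f ≤ c·g for some c), so f(n) = O(g(n)) is true.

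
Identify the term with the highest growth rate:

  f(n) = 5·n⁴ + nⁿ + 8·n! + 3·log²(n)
nⁿ

Looking at each term:
  - 5·n⁴ is O(n⁴)
  - nⁿ is O(nⁿ)
  - 8·n! is O(n!)
  - 3·log²(n) is O(log² n)

The term nⁿ (O(nⁿ)) grows fastest and dominates all others.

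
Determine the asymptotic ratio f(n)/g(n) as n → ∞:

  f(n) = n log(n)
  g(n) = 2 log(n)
∞

Since n log(n) (O(n log n)) grows faster than 2 log(n) (O(log n)),
the ratio f(n)/g(n) → ∞ as n → ∞.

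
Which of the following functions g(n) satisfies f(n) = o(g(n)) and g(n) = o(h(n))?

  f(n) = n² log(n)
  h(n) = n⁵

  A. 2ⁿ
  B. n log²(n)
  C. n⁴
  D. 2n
C

We need g(n) with n² log(n) = o(g(n)) and g(n) = o(n⁵), i.e. O(n² log n) ≺ g ≺ O(n⁵).
Check each option:
  A. 2ⁿ — O(2ⁿ) does not grow strictly slower than h(n)
  B. n log²(n) — O(n log² n) does not grow strictly faster than f(n)
  C. n⁴ — O(n⁴) is strictly between O(n² log n) and O(n⁵) ✓
  D. 2n — O(n) does not grow strictly faster than f(n)

Only option C (n⁴) lies strictly between.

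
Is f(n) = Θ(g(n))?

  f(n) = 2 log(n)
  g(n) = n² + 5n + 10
False

f(n) = 2 log(n) is O(log n), and g(n) = n² + 5n + 10 is O(n²).
Since they have different growth rates, f(n) = Θ(g(n)) is false.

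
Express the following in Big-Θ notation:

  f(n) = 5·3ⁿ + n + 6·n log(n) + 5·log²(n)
Θ(3ⁿ)

Order the terms by growth rate: 5·log²(n) ≺ n ≺ 6·n log(n) ≺ 5·3ⁿ.
The fastest-growing term 5·3ⁿ dominates as n → ∞; dropping its constant factor gives Θ(3ⁿ).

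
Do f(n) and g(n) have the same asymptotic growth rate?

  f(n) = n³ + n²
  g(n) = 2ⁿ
False

f(n) = n³ + n² is O(n³), and g(n) = 2ⁿ is O(2ⁿ).
Since they have different growth rates, f(n) = Θ(g(n)) is false.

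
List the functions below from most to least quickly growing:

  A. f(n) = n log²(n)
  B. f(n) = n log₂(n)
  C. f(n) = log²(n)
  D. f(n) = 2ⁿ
D > A > B > C

Comparing growth rates:
D = 2ⁿ is O(2ⁿ)
A = n log²(n) is O(n log² n)
B = n log₂(n) is O(n log n)
C = log²(n) is O(log² n)

Therefore, the order from fastest to slowest is: D > A > B > C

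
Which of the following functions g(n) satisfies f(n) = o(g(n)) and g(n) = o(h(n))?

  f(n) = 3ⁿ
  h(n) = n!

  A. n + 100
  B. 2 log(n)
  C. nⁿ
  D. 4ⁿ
D

We need g(n) with 3ⁿ = o(g(n)) and g(n) = o(n!), i.e. O(3ⁿ) ≺ g ≺ O(n!).
Check each option:
  A. n + 100 — O(n) does not grow strictly faster than f(n)
  B. 2 log(n) — O(log n) does not grow strictly faster than f(n)
  C. nⁿ — O(nⁿ) does not grow strictly slower than h(n)
  D. 4ⁿ — O(4ⁿ) is strictly between O(3ⁿ) and O(n!) ✓

Only option D (4ⁿ) lies strictly between.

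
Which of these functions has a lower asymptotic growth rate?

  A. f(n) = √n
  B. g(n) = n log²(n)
A

f(n) = √n is O(√n), while g(n) = n log²(n) is O(n log² n).
Since O(√n) grows slower than O(n log² n), f(n) is dominated.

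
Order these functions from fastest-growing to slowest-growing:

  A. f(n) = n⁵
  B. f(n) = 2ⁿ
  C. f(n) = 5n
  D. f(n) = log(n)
B > A > C > D

Comparing growth rates:
B = 2ⁿ is O(2ⁿ)
A = n⁵ is O(n⁵)
C = 5n is O(n)
D = log(n) is O(log n)

Therefore, the order from fastest to slowest is: B > A > C > D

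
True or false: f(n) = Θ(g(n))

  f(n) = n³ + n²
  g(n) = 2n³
True

f(n) = n³ + n² and g(n) = 2n³ are both O(n³).
Since they have the same asymptotic growth rate, f(n) = Θ(g(n)) is true.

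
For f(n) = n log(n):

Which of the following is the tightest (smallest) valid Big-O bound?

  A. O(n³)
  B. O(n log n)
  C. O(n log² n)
B

f(n) = n log(n) is O(n log n).
All listed options are valid Big-O bounds (upper bounds),
but O(n log n) is the tightest (smallest valid bound).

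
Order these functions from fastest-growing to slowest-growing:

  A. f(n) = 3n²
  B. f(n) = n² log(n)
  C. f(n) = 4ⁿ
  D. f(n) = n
C > B > A > D

Comparing growth rates:
C = 4ⁿ is O(4ⁿ)
B = n² log(n) is O(n² log n)
A = 3n² is O(n²)
D = n is O(n)

Therefore, the order from fastest to slowest is: C > B > A > D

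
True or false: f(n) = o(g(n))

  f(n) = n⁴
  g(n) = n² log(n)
False

f(n) = n⁴ is O(n⁴), and g(n) = n² log(n) is O(n² log n).
Since O(n⁴) grows faster than or equal to O(n² log n), f(n) = o(g(n)) is false.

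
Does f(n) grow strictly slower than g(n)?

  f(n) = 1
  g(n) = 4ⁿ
True

f(n) = 1 is O(1), and g(n) = 4ⁿ is O(4ⁿ).
Since O(1) grows strictly slower than O(4ⁿ), f(n) = o(g(n)) is true.
This means lim(n→∞) f(n)/g(n) = 0.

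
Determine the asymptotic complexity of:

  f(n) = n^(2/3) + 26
O(n^(2/3))

The dominant term in n^(2/3) + 26 is n^(2/3), which is Θ(n^(2/3)).
Lower-order terms (26) are asymptotically negligible.
Constants are absorbed, so the tightest bound is O(n^(2/3)).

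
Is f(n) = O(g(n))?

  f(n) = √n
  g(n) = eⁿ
True

f(n) = √n is O(√n), and g(n) = eⁿ is O(eⁿ).
Since O(√n) ⊆ O(eⁿ) (f grows no faster than g), f(n) = O(g(n)) is true.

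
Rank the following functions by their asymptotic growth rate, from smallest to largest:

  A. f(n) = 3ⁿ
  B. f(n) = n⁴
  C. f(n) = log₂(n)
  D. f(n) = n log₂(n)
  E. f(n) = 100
E < C < D < B < A

Comparing growth rates:
E = 100 is O(1)
C = log₂(n) is O(log n)
D = n log₂(n) is O(n log n)
B = n⁴ is O(n⁴)
A = 3ⁿ is O(3ⁿ)

Therefore, the order from slowest to fastest is: E < C < D < B < A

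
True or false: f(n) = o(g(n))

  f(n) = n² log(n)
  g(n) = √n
False

f(n) = n² log(n) is O(n² log n), and g(n) = √n is O(√n).
Since O(n² log n) grows faster than or equal to O(√n), f(n) = o(g(n)) is false.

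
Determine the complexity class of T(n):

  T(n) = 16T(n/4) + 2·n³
Θ(n³)

Master Theorem: a = 16, b = 4, f(n) = 2·n³.
Compute the critical exponent d = log₄(16) = 2.
Compare f(n) = Θ(n³) against n^d:
  k = 3 > d = 2, so f(n) = Ω(n^(d+ε)) — Case 3.
  Regularity: a·(n/b)^3/n^3 = a/b^3 = 16/64 < 1 ✓.
  The top-level work dominates: T(n) = Θ(f(n)) = Θ(n³).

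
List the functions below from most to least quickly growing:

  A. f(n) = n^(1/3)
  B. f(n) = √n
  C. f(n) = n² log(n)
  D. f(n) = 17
C > B > A > D

Comparing growth rates:
C = n² log(n) is O(n² log n)
B = √n is O(√n)
A = n^(1/3) is O(n^(1/3))
D = 17 is O(1)

Therefore, the order from fastest to slowest is: C > B > A > D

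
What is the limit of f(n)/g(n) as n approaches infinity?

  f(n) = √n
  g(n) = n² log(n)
0

Since √n (O(√n)) grows slower than n² log(n) (O(n² log n)),
the ratio f(n)/g(n) → 0 as n → ∞.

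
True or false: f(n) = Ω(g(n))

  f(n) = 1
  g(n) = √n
False

f(n) = 1 is O(1), and g(n) = √n is O(√n).
Since O(1) grows slower than O(√n), f(n) = Ω(g(n)) is false.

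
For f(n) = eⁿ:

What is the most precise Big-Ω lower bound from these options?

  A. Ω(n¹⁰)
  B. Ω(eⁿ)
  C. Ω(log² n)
B

f(n) = eⁿ is Ω(eⁿ).
All listed options are valid Big-Ω bounds (lower bounds),
but Ω(eⁿ) is the tightest (largest valid bound).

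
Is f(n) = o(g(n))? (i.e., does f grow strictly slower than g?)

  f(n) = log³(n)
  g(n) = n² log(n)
True

f(n) = log³(n) is O(log³ n), and g(n) = n² log(n) is O(n² log n).
Since O(log³ n) grows strictly slower than O(n² log n), f(n) = o(g(n)) is true.
This means lim(n→∞) f(n)/g(n) = 0.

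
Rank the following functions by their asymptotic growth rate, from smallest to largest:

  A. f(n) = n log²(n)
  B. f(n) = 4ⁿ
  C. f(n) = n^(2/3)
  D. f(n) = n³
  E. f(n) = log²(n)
E < C < A < D < B

Comparing growth rates:
E = log²(n) is O(log² n)
C = n^(2/3) is O(n^(2/3))
A = n log²(n) is O(n log² n)
D = n³ is O(n³)
B = 4ⁿ is O(4ⁿ)

Therefore, the order from slowest to fastest is: E < C < A < D < B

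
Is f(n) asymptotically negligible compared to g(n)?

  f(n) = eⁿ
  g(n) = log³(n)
False

f(n) = eⁿ is O(eⁿ), and g(n) = log³(n) is O(log³ n).
Since O(eⁿ) grows faster than or equal to O(log³ n), f(n) = o(g(n)) is false.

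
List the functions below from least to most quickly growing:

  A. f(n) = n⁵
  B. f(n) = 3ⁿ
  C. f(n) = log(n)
C < A < B

Comparing growth rates:
C = log(n) is O(log n)
A = n⁵ is O(n⁵)
B = 3ⁿ is O(3ⁿ)

Therefore, the order from slowest to fastest is: C < A < B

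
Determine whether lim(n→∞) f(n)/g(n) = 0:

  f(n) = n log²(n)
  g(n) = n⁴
True

f(n) = n log²(n) is O(n log² n), and g(n) = n⁴ is O(n⁴).
Since O(n log² n) grows strictly slower than O(n⁴), f(n) = o(g(n)) is true.
This means lim(n→∞) f(n)/g(n) = 0.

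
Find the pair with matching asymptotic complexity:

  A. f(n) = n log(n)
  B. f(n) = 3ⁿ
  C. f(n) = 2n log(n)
A and C

Examining each function:
  A. n log(n) is O(n log n)
  B. 3ⁿ is O(3ⁿ)
  C. 2n log(n) is O(n log n)

Functions A and C both have the same complexity class.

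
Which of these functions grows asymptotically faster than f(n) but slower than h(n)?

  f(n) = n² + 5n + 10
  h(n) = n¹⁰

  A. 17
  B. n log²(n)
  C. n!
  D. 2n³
D

We need g(n) with n² + 5n + 10 = o(g(n)) and g(n) = o(n¹⁰), i.e. O(n²) ≺ g ≺ O(n¹⁰).
Check each option:
  A. 17 — O(1) does not grow strictly faster than f(n)
  B. n log²(n) — O(n log² n) does not grow strictly faster than f(n)
  C. n! — O(n!) does not grow strictly slower than h(n)
  D. 2n³ — O(n³) is strictly between O(n²) and O(n¹⁰) ✓

Only option D (2n³) lies strictly between.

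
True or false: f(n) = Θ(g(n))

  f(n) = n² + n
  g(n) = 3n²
True

f(n) = n² + n and g(n) = 3n² are both O(n²).
Since they have the same asymptotic growth rate, f(n) = Θ(g(n)) is true.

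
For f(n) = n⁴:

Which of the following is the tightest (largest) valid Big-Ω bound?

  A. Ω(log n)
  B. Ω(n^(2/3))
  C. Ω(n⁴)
C

f(n) = n⁴ is Ω(n⁴).
All listed options are valid Big-Ω bounds (lower bounds),
but Ω(n⁴) is the tightest (largest valid bound).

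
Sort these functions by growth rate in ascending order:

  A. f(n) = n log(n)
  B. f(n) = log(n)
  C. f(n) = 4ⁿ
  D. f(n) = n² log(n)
B < A < D < C

Comparing growth rates:
B = log(n) is O(log n)
A = n log(n) is O(n log n)
D = n² log(n) is O(n² log n)
C = 4ⁿ is O(4ⁿ)

Therefore, the order from slowest to fastest is: B < A < D < C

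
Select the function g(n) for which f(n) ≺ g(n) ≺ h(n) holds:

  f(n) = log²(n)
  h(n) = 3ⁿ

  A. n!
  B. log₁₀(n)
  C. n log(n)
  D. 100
C

We need g(n) with log²(n) = o(g(n)) and g(n) = o(3ⁿ), i.e. O(log² n) ≺ g ≺ O(3ⁿ).
Check each option:
  A. n! — O(n!) does not grow strictly slower than h(n)
  B. log₁₀(n) — O(log n) does not grow strictly faster than f(n)
  C. n log(n) — O(n log n) is strictly between O(log² n) and O(3ⁿ) ✓
  D. 100 — O(1) does not grow strictly faster than f(n)

Only option C (n log(n)) lies strictly between.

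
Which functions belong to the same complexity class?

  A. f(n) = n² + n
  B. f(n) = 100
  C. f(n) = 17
B and C

Examining each function:
  A. n² + n is O(n²)
  B. 100 is O(1)
  C. 17 is O(1)

Functions B and C both have the same complexity class.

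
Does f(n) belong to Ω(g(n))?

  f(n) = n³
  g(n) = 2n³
True

f(n) = n³ and g(n) = 2n³ are both O(n³).
Big-Ω permits equal growth rates (f ≥ c·g for some c > 0), so f(n) = Ω(g(n)) is true.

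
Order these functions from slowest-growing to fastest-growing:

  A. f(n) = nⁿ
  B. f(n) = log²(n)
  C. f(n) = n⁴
B < C < A

Comparing growth rates:
B = log²(n) is O(log² n)
C = n⁴ is O(n⁴)
A = nⁿ is O(nⁿ)

Therefore, the order from slowest to fastest is: B < C < A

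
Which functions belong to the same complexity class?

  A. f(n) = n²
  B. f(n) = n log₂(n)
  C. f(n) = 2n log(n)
B and C

Examining each function:
  A. n² is O(n²)
  B. n log₂(n) is O(n log n)
  C. 2n log(n) is O(n log n)

Functions B and C both have the same complexity class.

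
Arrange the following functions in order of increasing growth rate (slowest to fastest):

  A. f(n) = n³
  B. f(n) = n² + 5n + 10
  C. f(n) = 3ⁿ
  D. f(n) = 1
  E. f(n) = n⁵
D < B < A < E < C

Comparing growth rates:
D = 1 is O(1)
B = n² + 5n + 10 is O(n²)
A = n³ is O(n³)
E = n⁵ is O(n⁵)
C = 3ⁿ is O(3ⁿ)

Therefore, the order from slowest to fastest is: D < B < A < E < C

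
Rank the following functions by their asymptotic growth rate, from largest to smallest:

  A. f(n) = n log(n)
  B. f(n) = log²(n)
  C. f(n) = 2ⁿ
C > A > B

Comparing growth rates:
C = 2ⁿ is O(2ⁿ)
A = n log(n) is O(n log n)
B = log²(n) is O(log² n)

Therefore, the order from fastest to slowest is: C > A > B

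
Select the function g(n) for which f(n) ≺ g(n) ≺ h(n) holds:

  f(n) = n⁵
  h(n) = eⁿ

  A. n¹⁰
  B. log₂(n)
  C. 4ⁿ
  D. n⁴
A

We need g(n) with n⁵ = o(g(n)) and g(n) = o(eⁿ), i.e. O(n⁵) ≺ g ≺ O(eⁿ).
Check each option:
  A. n¹⁰ — O(n¹⁰) is strictly between O(n⁵) and O(eⁿ) ✓
  B. log₂(n) — O(log n) does not grow strictly faster than f(n)
  C. 4ⁿ — O(4ⁿ) does not grow strictly slower than h(n)
  D. n⁴ — O(n⁴) does not grow strictly faster than f(n)

Only option A (n¹⁰) lies strictly between.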